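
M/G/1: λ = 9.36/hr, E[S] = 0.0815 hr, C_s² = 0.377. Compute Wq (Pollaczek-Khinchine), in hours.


ρ = λ·E[S] = 9.36·0.0815 = 0.7628
E[S²] = E[S]²(1+C_s²) = 0.0815²·(1+0.377) = 0.009146
Wq = λ·E[S²]/(2(1−ρ)) = 9.36·0.009146/(2·0.2372) = 0.18049 hr

Final: 0.18049 hr


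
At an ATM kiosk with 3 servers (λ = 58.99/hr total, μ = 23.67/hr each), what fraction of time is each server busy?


ρ = λ/(cμ) = 58.99/(3·23.67) = 58.99/71.01 = 0.8307

Final: 0.8307


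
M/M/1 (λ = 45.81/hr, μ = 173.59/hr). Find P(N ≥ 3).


ρ = 45.81/173.59 = 0.2639
P(N ≥ n) = ρ^n = 0.2639^3 = 0.018378

Final: 0.018378


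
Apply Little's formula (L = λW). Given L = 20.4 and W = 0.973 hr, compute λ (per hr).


λ = L/W = 20.4/0.973 = 20.9661 /hr

Final: 20.9661 /hr


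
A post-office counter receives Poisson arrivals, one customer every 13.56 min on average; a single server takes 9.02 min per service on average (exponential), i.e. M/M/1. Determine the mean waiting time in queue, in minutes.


λ = 60/13.56 = 4.4248 /hr
μ = 60/9.02 = 6.6519 /hr
ρ = λ/μ = 4.4248/6.6519 = 0.6652
Wq = ρ/(μ−λ) = 0.6652/(6.6519−4.4248) = 0.29868 hr
In minutes: 0.29868·60 = 17.921 min

Final: 17.921 min


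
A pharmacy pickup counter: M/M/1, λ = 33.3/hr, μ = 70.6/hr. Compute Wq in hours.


ρ = 33.3/70.6 = 0.4717
Wq = ρ/(μ−λ) = 0.4717/(70.6 − 33.3) = 0.4717/37.30 = 0.01265 hr

Final: 0.01265 hr


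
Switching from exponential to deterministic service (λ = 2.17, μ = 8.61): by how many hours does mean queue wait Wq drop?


ρ = 2.17/8.61 = 0.2520
Wq(M/M/1) = ρ/(μ−λ) = 0.2520/6.44 = 0.03914 hr
Wq(M/D/1) = ρ/(2(μ−λ)) = 0.01957 hr
Savings = 0.03914 − 0.01957 = 0.01957 hr

Final: 0.01957 hr


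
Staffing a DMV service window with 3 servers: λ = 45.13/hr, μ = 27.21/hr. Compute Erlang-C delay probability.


a = λ/μ = 1.6586; ρ = a/3 = 0.5529
P₀ = 0.174378 (from M/M/c formula)
C(c,a) = [a^c/(c!(1−ρ))]·P₀ = [4.56258/(6·0.4471)]·0.174378
= 1.70065·0.174378 = 0.296556

Final: 0.296556


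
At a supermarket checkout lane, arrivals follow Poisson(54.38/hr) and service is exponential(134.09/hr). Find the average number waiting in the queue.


ρ = 54.38/134.09 = 0.4055
Lq = ρ²/(1−ρ) = 0.1645/0.5945 = 0.2767

Final: 0.2767


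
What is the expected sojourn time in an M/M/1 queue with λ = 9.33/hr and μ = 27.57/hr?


W = 1/(μ−λ) = 1/(27.57 − 9.33) = 1/18.24 = 0.05482 hr

Final: 0.05482 hr


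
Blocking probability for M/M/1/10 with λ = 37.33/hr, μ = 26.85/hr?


ρ = λ/μ = 37.33/26.85 = 1.3903
P_K = (1−ρ)ρ^K/(1−ρ^(K+1)) = (-0.3903·26.985906)/(1 − 37.518952)
= -10.533046/-36.518952 = 0.288427

Final: 0.288427


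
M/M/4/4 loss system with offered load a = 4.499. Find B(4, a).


B(c,a) = (a^c/c!) / Σ_{k=0}^{c} a^k/k!
a^4/4! = 17.070755
Σ terms (k=0..4): 1.00000 + 4.49900 + 10.12050 + 15.17738 + 17.07076 = 47.867633
B = 17.070755/47.867633 = 0.356624

Final: 0.356624


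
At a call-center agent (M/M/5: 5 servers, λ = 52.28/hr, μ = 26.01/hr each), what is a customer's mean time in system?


a = 2.0100; ρ = 0.4020; P₀ = 0.132966
Lq = P₀·a^c·ρ/(c!(1−ρ)²) = 0.04087
Wq = Lq/λ = 0.04087/52.28 = 0.0007817 hr
W = Wq + 1/μ = 0.0007817 + 0.03845 = 0.03923 hr

Final: 0.03923 hr


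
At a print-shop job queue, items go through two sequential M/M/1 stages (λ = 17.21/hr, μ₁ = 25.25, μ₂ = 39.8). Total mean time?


Each node sees arrival rate λ = 17.21/hr (tandem ⇒ throughput preserved).
W₁ = 1/(μ₁−λ) = 1/(25.25−17.21) = 0.12438 hr
W₂ = 1/(μ₂−λ) = 1/(39.8−17.21) = 0.04427 hr
W_total = W₁ + W₂ = 0.12438 + 0.04427 = 0.16865 hr

Final: 0.16865 hr


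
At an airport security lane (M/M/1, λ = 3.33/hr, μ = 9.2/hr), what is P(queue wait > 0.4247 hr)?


ρ = 3.33/9.2 = 0.3620
P(Wq > t) = ρ·e^{−(μ−λ)t} = 0.3620·e^{−2.4930}
= 0.3620·0.082663 = 0.029920

Final: 0.029920


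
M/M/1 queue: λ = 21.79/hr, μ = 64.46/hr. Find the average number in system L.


ρ = λ/μ = 21.79/64.46 = 0.3380
L = ρ/(1−ρ) = 0.3380/(1 − 0.3380) = 0.3380/0.6620 = 0.5107

Final: 0.5107


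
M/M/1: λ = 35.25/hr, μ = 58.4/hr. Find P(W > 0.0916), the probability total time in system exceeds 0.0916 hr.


W ~ Exponential(μ−λ) for M/M/1.
μ − λ = 58.4 − 35.25 = 23.1500
P(W > t) = e^{−(μ−λ)t} = e^{−2.1205} = 0.119967

Final: 0.119967


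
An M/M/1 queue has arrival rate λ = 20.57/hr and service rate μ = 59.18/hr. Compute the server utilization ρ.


ρ = λ/μ = 20.57/59.18 = 0.3476

Final: 0.3476


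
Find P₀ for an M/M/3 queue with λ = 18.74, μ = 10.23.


a = λ/μ = 18.74/10.23 = 1.8319; ρ = a/c = 0.6106
Σ_{k=0}^{2} a^k/k! (terms k=0..2) = 1.00000 + 1.83187 + 1.67787 = 4.50974
Tail: a^3/(3!(1−ρ)) = 6.14726/(6·0.3894) = 2.63123
P₀ = 1/(4.50974 + 2.63123) = 1/7.14097 = 0.140037

Final: 0.140037


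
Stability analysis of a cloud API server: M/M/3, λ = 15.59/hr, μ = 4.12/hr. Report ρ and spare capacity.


Total capacity cμ = 3·4.12 = 12.36/hr
ρ = λ/(cμ) = 15.59/12.36 = 1.2613
Stable ⇔ ρ < 1: NO
Spare capacity = cμ − λ = 12.36 − 15.59 = -3.23/hr

Final: ρ = 1.2613; unstable; margin = -3.23/hr


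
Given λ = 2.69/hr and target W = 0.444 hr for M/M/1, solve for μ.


W = 1/(μ−λ) ⇒ μ − λ = 1/W = 1/0.444 = 2.2523
μ = λ + 1/W = 2.69 + 2.2523 = 4.9423 per hr

Final: 4.9423 /hr


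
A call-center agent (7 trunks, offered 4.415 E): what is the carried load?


B(7,4.415) = 0.085265 (Erlang-B)
Carried load = a(1 − B) = 4.415·(1 − 0.085265) = 4.415·0.914735 = 4.0386 E

Final: 4.0386 Erlangs


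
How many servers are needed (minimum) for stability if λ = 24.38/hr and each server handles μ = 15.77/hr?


Stability requires cμ > λ ⇔ c > λ/μ.
λ/μ = 24.38/15.77 = 1.5460
Minimum integer c = ⌊1.5460⌋ + 1 = 2
Check: 2·15.77 = 31.54 > 24.38, while 1·15.77 = 15.77 ≤ 24.38

Final: 2 servers


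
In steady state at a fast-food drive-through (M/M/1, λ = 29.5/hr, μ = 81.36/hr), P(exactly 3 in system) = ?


ρ = 29.5/81.36 = 0.3626
P_n = (1−ρ)·ρ^n = (1 − 0.3626)·0.3626^3 = 0.6374·0.047669 = 0.030385

Final: 0.030385


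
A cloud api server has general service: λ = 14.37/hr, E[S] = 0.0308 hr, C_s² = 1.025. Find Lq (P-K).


ρ = λ·E[S] = 14.37·0.0308 = 0.4426
Lq = ρ²(1+C_s²)/(2(1−ρ)) = 0.1959·(1+1.025)/(2·0.5574)
= 0.1959·2.0250/1.1148 = 0.35583

Final: 0.35583


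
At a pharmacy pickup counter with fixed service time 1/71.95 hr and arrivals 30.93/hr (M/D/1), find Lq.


ρ = 30.93/71.95 = 0.4299
M/D/1: Lq = ρ²/(2(1−ρ)) = 0.1848/(2·0.5701) = 0.16207

Final: 0.16207


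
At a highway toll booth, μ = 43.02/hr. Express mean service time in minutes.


Mean service time = 1/μ = 1/43.02 hour = 0.02325 hour
In minutes: 0.02325 × 60 = 1.3947 min

Final: 1.3947 min


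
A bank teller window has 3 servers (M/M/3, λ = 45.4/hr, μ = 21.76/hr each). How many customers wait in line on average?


a = λ/μ = 2.0864; ρ = a/3 = 0.6955
P₀ = 0.097719
Lq = P₀·a^c·ρ / (c!·(1−ρ)²) = 0.097719·9.08220·0.6955/(6·0.09274)
= 1.10923

Final: 1.10923


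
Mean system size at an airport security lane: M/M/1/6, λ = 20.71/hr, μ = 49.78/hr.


ρ = 20.71/49.78 = 0.4160
L = ρ[1 − (K+1)ρ^K + Kρ^(K+1)] / [(1−ρ)(1−ρ^(K+1))]
Numerator: 0.4160·(1 − 7·0.005185 + 6·0.002157) = 0.406315
Denominator: (0.5840)·(0.997843) = 0.582710
L = 0.406315/0.582710 = 0.6973

Final: 0.6973


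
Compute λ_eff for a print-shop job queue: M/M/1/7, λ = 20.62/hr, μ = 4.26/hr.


ρ = 4.8404; P_K = (1−ρ)ρ^7/(1−ρ^8) = 0.793407
λ_eff = λ(1 − P_K) = 20.62·(1 − 0.793407) = 20.62·0.206593 = 4.2599 /hr

Final: 4.2599 /hr


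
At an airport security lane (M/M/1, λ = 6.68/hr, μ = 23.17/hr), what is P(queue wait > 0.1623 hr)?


ρ = 6.68/23.17 = 0.2883
P(Wq > t) = ρ·e^{−(μ−λ)t} = 0.2883·e^{−2.6763}
= 0.2883·0.068815 = 0.019840

Final: 0.019840


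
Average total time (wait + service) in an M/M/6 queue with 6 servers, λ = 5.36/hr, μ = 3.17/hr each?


a = 1.6909; ρ = 0.2818; P₀ = 0.184265
Lq = P₀·a^c·ρ/(c!(1−ρ)²) = 0.003268
Wq = Lq/λ = 0.003268/5.36 = 0.0006096 hr
W = Wq + 1/μ = 0.0006096 + 0.31546 = 0.31607 hr

Final: 0.31607 hr


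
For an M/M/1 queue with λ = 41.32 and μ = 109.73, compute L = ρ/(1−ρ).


ρ = λ/μ = 41.32/109.73 = 0.3766
L = ρ/(1−ρ) = 0.3766/(1 − 0.3766) = 0.3766/0.6234 = 0.6040

Final: 0.6040


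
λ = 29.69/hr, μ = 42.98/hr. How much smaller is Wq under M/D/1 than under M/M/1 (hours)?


ρ = 29.69/42.98 = 0.6908
Wq(M/M/1) = ρ/(μ−λ) = 0.6908/13.29 = 0.05198 hr
Wq(M/D/1) = ρ/(2(μ−λ)) = 0.02599 hr
Savings = 0.05198 − 0.02599 = 0.02599 hr

Final: 0.02599 hr


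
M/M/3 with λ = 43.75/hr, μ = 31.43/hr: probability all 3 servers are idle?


a = λ/μ = 43.75/31.43 = 1.3920; ρ = a/c = 0.4640
Σ_{k=0}^{2} a^k/k! (terms k=0..2) = 1.00000 + 1.39198 + 0.96881 = 3.36079
Tail: a^3/(3!(1−ρ)) = 2.69712/(6·0.5360) = 0.83865
P₀ = 1/(3.36079 + 0.83865) = 1/4.19944 = 0.238127

Final: 0.238127


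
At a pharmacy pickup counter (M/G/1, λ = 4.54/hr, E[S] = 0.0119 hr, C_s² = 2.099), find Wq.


ρ = λ·E[S] = 4.54·0.0119 = 0.05403
E[S²] = E[S]²(1+C_s²) = 0.0119²·(1+2.099) = 0.0004388
Wq = λ·E[S²]/(2(1−ρ)) = 4.54·0.0004388/(2·0.9460) = 0.001053 hr

Final: 0.001053 hr


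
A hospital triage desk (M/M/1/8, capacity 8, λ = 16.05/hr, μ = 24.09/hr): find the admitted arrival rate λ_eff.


ρ = 0.6663; P_K = (1−ρ)ρ^8/(1−ρ^9) = 0.013302
λ_eff = λ(1 − P_K) = 16.05·(1 − 0.013302) = 16.05·0.986698 = 15.8365 /hr

Final: 15.8365 /hr


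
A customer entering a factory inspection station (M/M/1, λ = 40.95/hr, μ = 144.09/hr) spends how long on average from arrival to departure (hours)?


W = 1/(μ−λ) = 1/(144.09 − 40.95) = 1/103.14 = 0.009696 hr

Final: 0.009696 hr


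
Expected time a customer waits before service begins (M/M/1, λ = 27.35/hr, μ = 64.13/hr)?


ρ = 27.35/64.13 = 0.4265
Wq = ρ/(μ−λ) = 0.4265/(64.13 − 27.35) = 0.4265/36.78 = 0.01160 hr

Final: 0.01160 hr


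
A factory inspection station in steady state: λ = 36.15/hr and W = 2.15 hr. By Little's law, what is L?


L = λW = 36.15·2.15 = 77.7225

Final: 77.7225


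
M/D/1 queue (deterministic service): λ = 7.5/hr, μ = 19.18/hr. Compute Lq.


ρ = 7.5/19.18 = 0.3910
M/D/1: Lq = ρ²/(2(1−ρ)) = 0.1529/(2·0.6090) = 0.12555

Final: 0.12555


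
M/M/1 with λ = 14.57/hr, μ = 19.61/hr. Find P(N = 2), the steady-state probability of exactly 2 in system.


ρ = 14.57/19.61 = 0.7430
P_n = (1−ρ)·ρ^n = (1 − 0.7430)·0.7430^2 = 0.2570·0.552032 = 0.141879

Final: 0.141879


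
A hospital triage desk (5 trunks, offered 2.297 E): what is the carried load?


B(5,2.297) = 0.055232 (Erlang-B)
Carried load = a(1 − B) = 2.297·(1 − 0.055232) = 2.297·0.944768 = 2.1701 E

Final: 2.1701 Erlangs


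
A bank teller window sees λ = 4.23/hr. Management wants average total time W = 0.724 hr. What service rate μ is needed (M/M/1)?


W = 1/(μ−λ) ⇒ μ − λ = 1/W = 1/0.724 = 1.3812
μ = λ + 1/W = 4.23 + 1.3812 = 5.6112 per hr

Final: 5.6112 /hr


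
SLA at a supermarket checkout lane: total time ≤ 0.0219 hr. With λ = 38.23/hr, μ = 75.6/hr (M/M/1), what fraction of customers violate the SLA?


W ~ Exponential(μ−λ) for M/M/1.
μ − λ = 75.6 − 38.23 = 37.3700
P(W > t) = e^{−(μ−λ)t} = e^{−0.8184} = 0.441136

Final: 0.441136


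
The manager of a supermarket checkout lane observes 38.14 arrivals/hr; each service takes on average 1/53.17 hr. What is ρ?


ρ = λ/μ = 38.14/53.17 = 0.7173

Final: 0.7173


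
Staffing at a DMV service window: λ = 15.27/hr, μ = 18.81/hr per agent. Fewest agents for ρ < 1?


Stability requires cμ > λ ⇔ c > λ/μ.
λ/μ = 15.27/18.81 = 0.8118
Minimum integer c = ⌊0.8118⌋ + 1 = 1
Check: 1·18.81 = 18.81 > 15.27, while 0·18.81 = 0.00 ≤ 15.27

Final: 1 servers


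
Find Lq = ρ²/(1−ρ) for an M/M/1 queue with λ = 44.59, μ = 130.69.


ρ = 44.59/130.69 = 0.3412
Lq = ρ²/(1−ρ) = 0.1164/0.6588 = 0.1767

Final: 0.1767


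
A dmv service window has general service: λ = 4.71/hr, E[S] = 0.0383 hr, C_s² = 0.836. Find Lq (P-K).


ρ = λ·E[S] = 4.71·0.0383 = 0.1804
Lq = ρ²(1+C_s²)/(2(1−ρ)) = 0.03254·(1+0.836)/(2·0.8196)
= 0.03254·1.8360/1.6392 = 0.03645

Final: 0.03645


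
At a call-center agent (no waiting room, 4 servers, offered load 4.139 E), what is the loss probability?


B(c,a) = (a^c/c!) / Σ_{k=0}^{c} a^k/k!
a^4/4! = 12.228423
Σ terms (k=0..4): 1.00000 + 4.13900 + 8.56566 + 11.81776 + 12.22842 = 37.750840
B = 12.228423/37.750840 = 0.323925

Final: 0.323925


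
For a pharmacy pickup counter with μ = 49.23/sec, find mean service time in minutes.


Mean service time = 1/μ = 1/49.23 second = 0.02031 second
In minutes: 0.02031 × 0.0166667 = 0.0003385 min

Final: 0.0003385 min


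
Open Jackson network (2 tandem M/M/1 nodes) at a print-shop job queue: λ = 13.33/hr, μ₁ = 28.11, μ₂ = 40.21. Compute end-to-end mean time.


Each node sees arrival rate λ = 13.33/hr (tandem ⇒ throughput preserved).
W₁ = 1/(μ₁−λ) = 1/(28.11−13.33) = 0.06766 hr
W₂ = 1/(μ₂−λ) = 1/(40.21−13.33) = 0.03720 hr
W_total = W₁ + W₂ = 0.06766 + 0.03720 = 0.10486 hr

Final: 0.10486 hr


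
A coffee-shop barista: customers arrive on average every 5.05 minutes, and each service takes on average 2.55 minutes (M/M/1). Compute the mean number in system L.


λ = 60/5.05 = 11.8812 /hr
μ = 60/2.55 = 23.5294 /hr
ρ = λ/μ = 11.8812/23.5294 = 0.5050
L = ρ/(1−ρ) = 0.5050/0.4950 = 1.0200

Final: 1.0200


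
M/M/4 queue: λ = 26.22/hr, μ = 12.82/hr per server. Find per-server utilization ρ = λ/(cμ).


ρ = λ/(cμ) = 26.22/(4·12.82) = 26.22/51.28 = 0.5113

Final: 0.5113


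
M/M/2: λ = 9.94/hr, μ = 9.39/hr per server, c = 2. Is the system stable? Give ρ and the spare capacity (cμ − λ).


Total capacity cμ = 2·9.39 = 18.78/hr
ρ = λ/(cμ) = 9.94/18.78 = 0.5293
Stable ⇔ ρ < 1: YES
Spare capacity = cμ − λ = 18.78 − 9.94 = 8.84/hr

Final: ρ = 0.5293; stable; margin = 8.84/hr


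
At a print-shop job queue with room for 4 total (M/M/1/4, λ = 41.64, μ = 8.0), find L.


ρ = 41.64/8.0 = 5.2050
L = ρ[1 − (K+1)ρ^K + Kρ^(K+1)] / [(1−ρ)(1−ρ^(K+1))]
Numerator: 5.2050·(1 − 5·733.977819 + 4·3820.354546) = 60443.213915
Denominator: (-4.2050)·(-3819.354546) = 16060.385865
L = 60443.213915/16060.385865 = 3.7635

Final: 3.7635


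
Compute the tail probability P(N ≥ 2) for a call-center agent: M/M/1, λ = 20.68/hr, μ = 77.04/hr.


ρ = 20.68/77.04 = 0.2684
P(N ≥ n) = ρ^n = 0.2684^2 = 0.072056

Final: 0.072056


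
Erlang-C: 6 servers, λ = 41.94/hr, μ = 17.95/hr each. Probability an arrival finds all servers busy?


a = λ/μ = 2.3365; ρ = a/6 = 0.3894
P₀ = 0.096301 (from M/M/c formula)
C(c,a) = [a^c/(c!(1−ρ))]·P₀ = [162.69861/(720·0.6106)]·0.096301
= 0.37009·0.096301 = 0.035640

Final: 0.035640


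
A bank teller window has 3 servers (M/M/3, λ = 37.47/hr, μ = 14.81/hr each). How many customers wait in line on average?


a = λ/μ = 2.5300; ρ = a/3 = 0.8433
P₀ = 0.041734
Lq = P₀·a^c·ρ / (c!·(1−ρ)²) = 0.041734·16.19518·0.8433/(6·0.02454)
= 3.87138

Final: 3.87138


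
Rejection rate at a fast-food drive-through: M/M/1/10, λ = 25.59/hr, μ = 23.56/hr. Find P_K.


ρ = λ/μ = 25.59/23.56 = 1.0862
P_K = (1−ρ)ρ^K/(1−ρ^(K+1)) = (-0.08616·2.285336)/(1 − 2.482247)
= -0.196911/-1.482247 = 0.132847

Final: 0.132847


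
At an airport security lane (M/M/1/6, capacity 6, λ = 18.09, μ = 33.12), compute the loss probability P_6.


ρ = λ/μ = 18.09/33.12 = 0.5462
P_K = (1−ρ)ρ^K/(1−ρ^(K+1)) = (0.4538·0.026552)/(1 − 0.014502)
= 0.012049/0.985498 = 0.012227

Final: 0.012227


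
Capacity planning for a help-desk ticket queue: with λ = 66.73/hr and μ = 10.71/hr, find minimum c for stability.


Stability requires cμ > λ ⇔ c > λ/μ.
λ/μ = 66.73/10.71 = 6.2306
Minimum integer c = ⌊6.2306⌋ + 1 = 7
Check: 7·10.71 = 74.97 > 66.73, while 6·10.71 = 64.26 ≤ 66.73

Final: 7 servers


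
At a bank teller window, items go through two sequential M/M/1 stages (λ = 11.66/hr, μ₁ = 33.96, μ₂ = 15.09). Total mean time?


Each node sees arrival rate λ = 11.66/hr (tandem ⇒ throughput preserved).
W₁ = 1/(μ₁−λ) = 1/(33.96−11.66) = 0.04484 hr
W₂ = 1/(μ₂−λ) = 1/(15.09−11.66) = 0.29155 hr
W_total = W₁ + W₂ = 0.04484 + 0.29155 = 0.33639 hr

Final: 0.33639 hr


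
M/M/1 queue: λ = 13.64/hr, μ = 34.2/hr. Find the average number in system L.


ρ = λ/μ = 13.64/34.2 = 0.3988
L = ρ/(1−ρ) = 0.3988/(1 − 0.3988) = 0.3988/0.6012 = 0.6634

Final: 0.6634


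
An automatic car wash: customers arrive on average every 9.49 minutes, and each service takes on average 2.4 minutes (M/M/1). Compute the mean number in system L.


λ = 60/9.49 = 6.3224 /hr
μ = 60/2.4 = 25.0000 /hr
ρ = λ/μ = 6.3224/25.0000 = 0.2529
L = ρ/(1−ρ) = 0.2529/0.7471 = 0.3385

Final: 0.3385


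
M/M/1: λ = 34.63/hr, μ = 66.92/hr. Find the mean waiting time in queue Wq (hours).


ρ = 34.63/66.92 = 0.5175
Wq = ρ/(μ−λ) = 0.5175/(66.92 − 34.63) = 0.5175/32.29 = 0.01603 hr

Final: 0.01603 hr


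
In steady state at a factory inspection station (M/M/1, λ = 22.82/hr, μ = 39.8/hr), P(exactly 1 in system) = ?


ρ = 22.82/39.8 = 0.5734
P_n = (1−ρ)·ρ^n = (1 − 0.5734)·0.5734^1 = 0.4266·0.573367 = 0.244617

Final: 0.244617


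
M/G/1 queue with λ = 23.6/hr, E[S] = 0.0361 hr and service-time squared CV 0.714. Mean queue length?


ρ = λ·E[S] = 23.6·0.0361 = 0.8520
Lq = ρ²(1+C_s²)/(2(1−ρ)) = 0.7258·(1+0.714)/(2·0.1480)
= 0.7258·1.7140/0.2961 = 4.20185

Final: 4.20185


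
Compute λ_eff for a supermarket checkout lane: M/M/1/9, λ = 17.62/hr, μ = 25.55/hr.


ρ = 0.6896; P_K = (1−ρ)ρ^9/(1−ρ^10) = 0.011223
λ_eff = λ(1 − P_K) = 17.62·(1 − 0.011223) = 17.62·0.988777 = 17.4222 /hr

Final: 17.4222 /hr


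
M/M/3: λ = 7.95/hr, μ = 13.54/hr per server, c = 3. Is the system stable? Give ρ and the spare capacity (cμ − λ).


Total capacity cμ = 3·13.54 = 40.62/hr
ρ = λ/(cμ) = 7.95/40.62 = 0.1957
Stable ⇔ ρ < 1: YES
Spare capacity = cμ − λ = 40.62 − 7.95 = 32.67/hr

Final: ρ = 0.1957; stable; margin = 32.67/hr


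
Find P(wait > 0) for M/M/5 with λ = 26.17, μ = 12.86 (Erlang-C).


a = λ/μ = 2.0350; ρ = a/5 = 0.4070
P₀ = 0.129615 (from M/M/c formula)
C(c,a) = [a^c/(c!(1−ρ))]·P₀ = [34.89906/(120·0.5930)]·0.129615
= 0.49043·0.129615 = 0.063567

Final: 0.063567


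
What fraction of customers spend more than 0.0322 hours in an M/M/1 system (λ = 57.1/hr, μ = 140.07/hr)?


W ~ Exponential(μ−λ) for M/M/1.
μ − λ = 140.07 − 57.1 = 82.9700
P(W > t) = e^{−(μ−λ)t} = e^{−2.6716} = 0.069139

Final: 0.069139


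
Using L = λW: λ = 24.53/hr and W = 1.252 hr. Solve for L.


L = λW = 24.53·1.252 = 30.7116

Final: 30.7116


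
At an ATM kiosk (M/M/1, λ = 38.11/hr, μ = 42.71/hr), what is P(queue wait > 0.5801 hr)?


ρ = 38.11/42.71 = 0.8923
P(Wq > t) = ρ·e^{−(μ−λ)t} = 0.8923·e^{−2.6685}
= 0.8923·0.069359 = 0.061889

Final: 0.061889


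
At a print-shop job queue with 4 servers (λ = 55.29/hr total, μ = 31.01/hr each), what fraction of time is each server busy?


ρ = λ/(cμ) = 55.29/(4·31.01) = 55.29/124.04 = 0.4457

Final: 0.4457


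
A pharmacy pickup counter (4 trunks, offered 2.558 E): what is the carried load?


B(4,2.558) = 0.156444 (Erlang-B)
Carried load = a(1 − B) = 2.558·(1 − 0.156444) = 2.558·0.843556 = 2.1578 E

Final: 2.1578 Erlangs


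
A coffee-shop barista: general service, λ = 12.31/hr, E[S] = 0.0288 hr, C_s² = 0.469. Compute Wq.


ρ = λ·E[S] = 12.31·0.0288 = 0.3545
E[S²] = E[S]²(1+C_s²) = 0.0288²·(1+0.469) = 0.001218
Wq = λ·E[S²]/(2(1−ρ)) = 12.31·0.001218/(2·0.6455) = 0.01162 hr

Final: 0.01162 hr


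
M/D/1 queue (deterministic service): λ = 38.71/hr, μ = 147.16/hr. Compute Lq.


ρ = 38.71/147.16 = 0.2630
M/D/1: Lq = ρ²/(2(1−ρ)) = 0.06919/(2·0.7370) = 0.04695

Final: 0.04695


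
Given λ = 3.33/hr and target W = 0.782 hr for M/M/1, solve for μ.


W = 1/(μ−λ) ⇒ μ − λ = 1/W = 1/0.782 = 1.2788
μ = λ + 1/W = 3.33 + 1.2788 = 4.6088 per hr

Final: 4.6088 /hr


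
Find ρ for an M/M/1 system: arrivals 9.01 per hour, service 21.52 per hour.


ρ = λ/μ = 9.01/21.52 = 0.4187

Final: 0.4187


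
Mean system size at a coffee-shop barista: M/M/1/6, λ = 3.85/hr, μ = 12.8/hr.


ρ = 3.85/12.8 = 0.3008
L = ρ[1 − (K+1)ρ^K + Kρ^(K+1)] / [(1−ρ)(1−ρ^(K+1))]
Numerator: 0.3008·(1 − 7·0.0007405 + 6·0.0002227) = 0.299624
Denominator: (0.6992)·(0.999777) = 0.699063
L = 0.299624/0.699063 = 0.4286

Final: 0.4286


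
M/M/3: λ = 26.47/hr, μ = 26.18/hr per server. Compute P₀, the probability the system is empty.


a = λ/μ = 26.47/26.18 = 1.0111; ρ = a/c = 0.3370
Σ_{k=0}^{2} a^k/k! (terms k=0..2) = 1.00000 + 1.01108 + 0.51114 = 2.52222
Tail: a^3/(3!(1−ρ)) = 1.03360/(6·0.6630) = 0.25984
P₀ = 1/(2.52222 + 0.25984) = 1/2.78206 = 0.359447

Final: 0.359447


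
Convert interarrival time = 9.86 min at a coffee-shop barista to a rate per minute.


λ = 1/(interarrival time) in consistent units.
1 minute = 1 min, so λ = 1/9.86 = 0.1014 per minute

Final: 0.1014 /min


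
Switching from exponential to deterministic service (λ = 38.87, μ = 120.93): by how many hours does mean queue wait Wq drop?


ρ = 38.87/120.93 = 0.3214
Wq(M/M/1) = ρ/(μ−λ) = 0.3214/82.06 = 0.003917 hr
Wq(M/D/1) = ρ/(2(μ−λ)) = 0.001958 hr
Savings = 0.003917 − 0.001958 = 0.001958 hr

Final: 0.001958 hr


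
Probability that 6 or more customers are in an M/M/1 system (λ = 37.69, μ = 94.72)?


ρ = 37.69/94.72 = 0.3979
P(N ≥ n) = ρ^n = 0.3979^6 = 0.003969

Final: 0.003969


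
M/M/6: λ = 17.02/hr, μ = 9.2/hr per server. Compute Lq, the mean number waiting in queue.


a = λ/μ = 1.8500; ρ = a/6 = 0.3083
P₀ = 0.157093
Lq = P₀·a^c·ρ / (c!·(1−ρ)²) = 0.157093·40.08948·0.3083/(720·0.47840)
= 0.005637

Final: 0.005637


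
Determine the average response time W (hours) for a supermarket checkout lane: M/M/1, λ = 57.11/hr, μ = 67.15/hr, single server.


W = 1/(μ−λ) = 1/(67.15 − 57.11) = 1/10.04 = 0.09960 hr

Final: 0.09960 hr


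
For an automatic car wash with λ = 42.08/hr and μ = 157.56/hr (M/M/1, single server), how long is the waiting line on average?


ρ = 42.08/157.56 = 0.2671
Lq = ρ²/(1−ρ) = 0.07133/0.7329 = 0.09732

Final: 0.09732


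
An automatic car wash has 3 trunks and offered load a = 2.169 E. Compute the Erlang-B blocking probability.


B(c,a) = (a^c/c!) / Σ_{k=0}^{c} a^k/k!
a^3/3! = 1.700699
Σ terms (k=0..3): 1.00000 + 2.16900 + 2.35228 + 1.70070 = 7.221979
B = 1.700699/7.221979 = 0.235489

Final: 0.235489


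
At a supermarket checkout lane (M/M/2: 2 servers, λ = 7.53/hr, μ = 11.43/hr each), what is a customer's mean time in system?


a = 0.6588; ρ = 0.3294; P₀ = 0.504442
Lq = P₀·a^c·ρ/(c!(1−ρ)²) = 0.08018
Wq = Lq/λ = 0.08018/7.53 = 0.01065 hr
W = Wq + 1/μ = 0.01065 + 0.08749 = 0.09814 hr

Final: 0.09814 hr


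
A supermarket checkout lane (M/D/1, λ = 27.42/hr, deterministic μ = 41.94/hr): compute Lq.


ρ = 27.42/41.94 = 0.6538
M/D/1: Lq = ρ²/(2(1−ρ)) = 0.4274/(2·0.3462) = 0.61732

Final: 0.61732


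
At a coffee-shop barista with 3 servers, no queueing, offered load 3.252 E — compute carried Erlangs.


B(3,3.252) = 0.375330 (Erlang-B)
Carried load = a(1 − B) = 3.252·(1 − 0.375330) = 3.252·0.624670 = 2.0314 E

Final: 2.0314 Erlangs


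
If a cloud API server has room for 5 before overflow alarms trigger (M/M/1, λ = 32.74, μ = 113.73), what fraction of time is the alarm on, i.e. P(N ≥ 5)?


ρ = 32.74/113.73 = 0.2879
P(N ≥ n) = ρ^n = 0.2879^5 = 0.001977

Final: 0.001977


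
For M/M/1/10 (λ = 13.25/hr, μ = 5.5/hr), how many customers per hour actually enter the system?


ρ = 2.4091; P_K = (1−ρ)ρ^10/(1−ρ^11) = 0.584943
λ_eff = λ(1 − P_K) = 13.25·(1 − 0.584943) = 13.25·0.415057 = 5.4995 /hr

Final: 5.4995 /hr


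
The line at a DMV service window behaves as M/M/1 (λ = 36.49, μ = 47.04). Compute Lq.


ρ = 36.49/47.04 = 0.7757
Lq = ρ²/(1−ρ) = 0.6017/0.2243 = 2.6830

Final: 2.6830


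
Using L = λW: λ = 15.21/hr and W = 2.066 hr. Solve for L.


L = λW = 15.21·2.066 = 31.4239

Final: 31.4239


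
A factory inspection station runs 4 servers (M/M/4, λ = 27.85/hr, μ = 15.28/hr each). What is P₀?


a = λ/μ = 27.85/15.28 = 1.8226; ρ = a/c = 0.4557
Σ_{k=0}^{3} a^k/k! (terms k=0..3) = 1.00000 + 1.82264 + 1.66102 + 1.00915 = 5.49281
Tail: a^4/(4!(1−ρ)) = 11.03589/(24·0.5443) = 0.84475
P₀ = 1/(5.49281 + 0.84475) = 1/6.33755 = 0.157790

Final: 0.157790


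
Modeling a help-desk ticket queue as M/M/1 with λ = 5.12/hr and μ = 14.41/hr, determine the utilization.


ρ = λ/μ = 5.12/14.41 = 0.3553

Final: 0.3553


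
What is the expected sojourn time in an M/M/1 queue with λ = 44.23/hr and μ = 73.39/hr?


W = 1/(μ−λ) = 1/(73.39 − 44.23) = 1/29.16 = 0.03429 hr

Final: 0.03429 hr


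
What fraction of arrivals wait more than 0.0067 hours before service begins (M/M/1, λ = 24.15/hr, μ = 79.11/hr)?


ρ = 24.15/79.11 = 0.3053
P(Wq > t) = ρ·e^{−(μ−λ)t} = 0.3053·e^{−0.3682}
= 0.3053·0.691957 = 0.211234

Final: 0.211234


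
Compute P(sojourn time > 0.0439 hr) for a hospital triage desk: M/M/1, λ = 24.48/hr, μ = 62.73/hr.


W ~ Exponential(μ−λ) for M/M/1.
μ − λ = 62.73 − 24.48 = 38.2500
P(W > t) = e^{−(μ−λ)t} = e^{−1.6792} = 0.186528

Final: 0.186528


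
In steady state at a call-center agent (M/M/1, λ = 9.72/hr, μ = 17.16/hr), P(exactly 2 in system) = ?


ρ = 9.72/17.16 = 0.5664
P_n = (1−ρ)·ρ^n = (1 − 0.5664)·0.5664^2 = 0.4336·0.320847 = 0.139108

Final: 0.139108


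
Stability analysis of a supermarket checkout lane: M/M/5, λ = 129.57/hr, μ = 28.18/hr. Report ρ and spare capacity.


Total capacity cμ = 5·28.18 = 140.90/hr
ρ = λ/(cμ) = 129.57/140.90 = 0.9196
Stable ⇔ ρ < 1: YES
Spare capacity = cμ − λ = 140.90 − 129.57 = 11.33/hr

Final: ρ = 0.9196; stable; margin = 11.33/hr


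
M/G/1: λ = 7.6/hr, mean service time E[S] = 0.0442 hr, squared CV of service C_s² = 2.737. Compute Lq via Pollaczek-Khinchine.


ρ = λ·E[S] = 7.6·0.0442 = 0.3359
Lq = ρ²(1+C_s²)/(2(1−ρ)) = 0.1128·(1+2.737)/(2·0.6641)
= 0.1128·3.7370/1.3282 = 0.31750

Final: 0.31750


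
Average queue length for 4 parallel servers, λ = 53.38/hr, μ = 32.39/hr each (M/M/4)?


a = λ/μ = 1.6480; ρ = a/4 = 0.4120
P₀ = 0.189580
Lq = P₀·a^c·ρ / (c!·(1−ρ)²) = 0.189580·7.37684·0.4120/(24·0.34573)
= 0.06944

Final: 0.06944


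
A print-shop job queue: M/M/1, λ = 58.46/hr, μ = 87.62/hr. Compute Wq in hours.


ρ = 58.46/87.62 = 0.6672
Wq = ρ/(μ−λ) = 0.6672/(87.62 − 58.46) = 0.6672/29.16 = 0.02288 hr

Final: 0.02288 hr


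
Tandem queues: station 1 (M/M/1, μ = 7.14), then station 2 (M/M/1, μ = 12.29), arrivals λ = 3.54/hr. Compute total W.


Each node sees arrival rate λ = 3.54/hr (tandem ⇒ throughput preserved).
W₁ = 1/(μ₁−λ) = 1/(7.14−3.54) = 0.27778 hr
W₂ = 1/(μ₂−λ) = 1/(12.29−3.54) = 0.11429 hr
W_total = W₁ + W₂ = 0.27778 + 0.11429 = 0.39206 hr

Final: 0.39206 hr


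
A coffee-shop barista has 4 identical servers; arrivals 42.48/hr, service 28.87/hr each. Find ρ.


ρ = λ/(cμ) = 42.48/(4·28.87) = 42.48/115.48 = 0.3679

Final: 0.3679


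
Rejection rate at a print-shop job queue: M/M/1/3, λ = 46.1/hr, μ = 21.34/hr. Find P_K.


ρ = λ/μ = 46.1/21.34 = 2.1603
P_K = (1−ρ)ρ^K/(1−ρ^(K+1)) = (-1.1603·10.081369)/(1 − 21.778404)
= -11.697034/-20.778404 = 0.562942

Final: 0.562942


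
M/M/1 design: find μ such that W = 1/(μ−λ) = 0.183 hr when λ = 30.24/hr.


W = 1/(μ−λ) ⇒ μ − λ = 1/W = 1/0.183 = 5.4645
μ = λ + 1/W = 30.24 + 5.4645 = 35.7045 per hr

Final: 35.7045 /hr


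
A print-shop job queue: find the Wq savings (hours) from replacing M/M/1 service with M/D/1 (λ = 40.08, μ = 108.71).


ρ = 40.08/108.71 = 0.3687
Wq(M/M/1) = ρ/(μ−λ) = 0.3687/68.63 = 0.005372 hr
Wq(M/D/1) = ρ/(2(μ−λ)) = 0.002686 hr
Savings = 0.005372 − 0.002686 = 0.002686 hr

Final: 0.002686 hr


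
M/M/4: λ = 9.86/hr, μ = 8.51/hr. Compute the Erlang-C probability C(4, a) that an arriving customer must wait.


a = λ/μ = 1.1586; ρ = a/4 = 0.2897
P₀ = 0.313009 (from M/M/c formula)
C(c,a) = [a^c/(c!(1−ρ))]·P₀ = [1.80214/(24·0.7103)]·0.313009
= 0.10571·0.313009 = 0.033088

Final: 0.033088


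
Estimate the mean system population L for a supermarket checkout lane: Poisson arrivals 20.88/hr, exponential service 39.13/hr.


ρ = λ/μ = 20.88/39.13 = 0.5336
L = ρ/(1−ρ) = 0.5336/(1 − 0.5336) = 0.5336/0.4664 = 1.1441

Final: 1.1441


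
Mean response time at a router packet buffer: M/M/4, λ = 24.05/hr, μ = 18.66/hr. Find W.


a = 1.2889; ρ = 0.3222; P₀ = 0.274282
Lq = P₀·a^c·ρ/(c!(1−ρ)²) = 0.02212
Wq = Lq/λ = 0.02212/24.05 = 0.0009197 hr
W = Wq + 1/μ = 0.0009197 + 0.05359 = 0.05451 hr

Final: 0.05451 hr


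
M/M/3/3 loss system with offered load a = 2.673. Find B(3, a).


B(c,a) = (a^c/c!) / Σ_{k=0}^{c} a^k/k!
a^3/3! = 3.183066
Σ terms (k=0..3): 1.00000 + 2.67300 + 3.57246 + 3.18307 = 10.428530
B = 3.183066/10.428530 = 0.305227

Final: 0.305227


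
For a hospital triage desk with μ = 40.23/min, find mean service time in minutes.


Mean service time = 1/μ = 1/40.23 minute = 0.02486 minute
In minutes: 0.02486 × 1 = 0.02486 min

Final: 0.02486 min


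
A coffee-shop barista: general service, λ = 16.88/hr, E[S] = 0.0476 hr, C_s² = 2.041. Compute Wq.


ρ = λ·E[S] = 16.88·0.0476 = 0.8035
E[S²] = E[S]²(1+C_s²) = 0.0476²·(1+2.041) = 0.006890
Wq = λ·E[S²]/(2(1−ρ)) = 16.88·0.006890/(2·0.1965) = 0.29593 hr

Final: 0.29593 hr


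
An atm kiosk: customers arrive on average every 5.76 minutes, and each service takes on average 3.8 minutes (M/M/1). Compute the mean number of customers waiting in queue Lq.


λ = 60/5.76 = 10.4167 /hr
μ = 60/3.8 = 15.7895 /hr
ρ = λ/μ = 10.4167/15.7895 = 0.6597
Lq = ρ²/(1−ρ) = 0.4352/0.3403 = 1.2791

Final: 1.2791


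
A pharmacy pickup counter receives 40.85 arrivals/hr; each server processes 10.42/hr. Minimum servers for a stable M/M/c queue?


Stability requires cμ > λ ⇔ c > λ/μ.
λ/μ = 40.85/10.42 = 3.9203
Minimum integer c = ⌊3.9203⌋ + 1 = 4
Check: 4·10.42 = 41.68 > 40.85, while 3·10.42 = 31.26 ≤ 40.85

Final: 4 servers


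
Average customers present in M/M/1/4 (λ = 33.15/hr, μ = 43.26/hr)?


ρ = 33.15/43.26 = 0.7663
L = ρ[1 − (K+1)ρ^K + Kρ^(K+1)] / [(1−ρ)(1−ρ^(K+1))]
Numerator: 0.7663·(1 − 5·0.344817 + 4·0.264232) = 0.255058
Denominator: (0.2337)·(0.735768) = 0.171951
L = 0.255058/0.171951 = 1.4833

Final: 1.4833


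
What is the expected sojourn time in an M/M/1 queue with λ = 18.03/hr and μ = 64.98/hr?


W = 1/(μ−λ) = 1/(64.98 − 18.03) = 1/46.95 = 0.02130 hr

Final: 0.02130 hr


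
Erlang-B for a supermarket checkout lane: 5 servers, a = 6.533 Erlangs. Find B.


B(c,a) = (a^c/c!) / Σ_{k=0}^{c} a^k/k!
a^5/5! = 99.170395
Σ terms (k=0..5): 1.00000 + 6.53300 + 21.34004 + 46.47150 + 75.89958 + 99.17040 = 250.414527
B = 99.170395/250.414527 = 0.396025

Final: 0.396025


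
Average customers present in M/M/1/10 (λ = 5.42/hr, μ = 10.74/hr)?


ρ = 5.42/10.74 = 0.5047
L = ρ[1 − (K+1)ρ^K + Kρ^(K+1)] / [(1−ρ)(1−ρ^(K+1))]
Numerator: 0.5047·(1 − 11·0.001071 + 10·0.0005407) = 0.501437
Denominator: (0.4953)·(0.999459) = 0.495077
L = 0.501437/0.495077 = 1.0128

Final: 1.0128


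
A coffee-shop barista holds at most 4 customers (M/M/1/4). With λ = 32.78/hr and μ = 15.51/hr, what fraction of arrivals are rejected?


ρ = λ/μ = 32.78/15.51 = 2.1135
P_K = (1−ρ)ρ^K/(1−ρ^(K+1)) = (-1.1135·19.952100)/(1 − 42.168267)
= -22.216168/-41.168267 = 0.539643

Final: 0.539643


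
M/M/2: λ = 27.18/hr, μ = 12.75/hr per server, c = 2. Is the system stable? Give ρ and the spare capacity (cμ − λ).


Total capacity cμ = 2·12.75 = 25.50/hr
ρ = λ/(cμ) = 27.18/25.50 = 1.0659
Stable ⇔ ρ < 1: NO
Spare capacity = cμ − λ = 25.50 − 27.18 = -1.68/hr

Final: ρ = 1.0659; unstable; margin = -1.68/hr


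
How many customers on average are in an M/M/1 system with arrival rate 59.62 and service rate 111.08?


ρ = λ/μ = 59.62/111.08 = 0.5367
L = ρ/(1−ρ) = 0.5367/(1 − 0.5367) = 0.5367/0.4633 = 1.1586

Final: 1.1586


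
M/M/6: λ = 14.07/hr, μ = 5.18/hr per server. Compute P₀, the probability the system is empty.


a = λ/μ = 14.07/5.18 = 2.7162; ρ = a/c = 0.4527
Σ_{k=0}^{5} a^k/k! (terms k=0..5) = 1.00000 + 2.71622 + 3.68892 + 3.33996 + 2.26802 + 1.23208 = 14.24520
Tail: a^6/(6!(1−ρ)) = 401.59290/(720·0.5473) = 1.01913
P₀ = 1/(14.24520 + 1.01913) = 1/15.26433 = 0.065512

Final: 0.065512


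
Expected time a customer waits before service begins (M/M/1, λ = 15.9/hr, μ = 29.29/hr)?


ρ = 15.9/29.29 = 0.5428
Wq = ρ/(μ−λ) = 0.5428/(29.29 − 15.9) = 0.5428/13.39 = 0.04054 hr

Final: 0.04054 hr


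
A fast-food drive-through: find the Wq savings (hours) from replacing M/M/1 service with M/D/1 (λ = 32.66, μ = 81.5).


ρ = 32.66/81.5 = 0.4007
Wq(M/M/1) = ρ/(μ−λ) = 0.4007/48.84 = 0.008205 hr
Wq(M/D/1) = ρ/(2(μ−λ)) = 0.004103 hr
Savings = 0.008205 − 0.004103 = 0.004103 hr

Final: 0.004103 hr


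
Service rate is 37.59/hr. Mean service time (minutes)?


Mean service time = 1/μ = 1/37.59 hour = 0.02660 hour
In minutes: 0.02660 × 60 = 1.5962 min

Final: 1.5962 min


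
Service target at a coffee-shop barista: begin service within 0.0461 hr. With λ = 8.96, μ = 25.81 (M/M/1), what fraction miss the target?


ρ = 8.96/25.81 = 0.3472
P(Wq > t) = ρ·e^{−(μ−λ)t} = 0.3472·e^{−0.7768}
= 0.3472·0.459882 = 0.159649

Final: 0.159649


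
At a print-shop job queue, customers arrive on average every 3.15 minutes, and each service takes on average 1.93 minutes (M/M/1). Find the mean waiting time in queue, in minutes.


λ = 60/3.15 = 19.0476 /hr
μ = 60/1.93 = 31.0881 /hr
ρ = λ/μ = 19.0476/31.0881 = 0.6127
Wq = ρ/(μ−λ) = 0.6127/(31.0881−19.0476) = 0.05089 hr
In minutes: 0.05089·60 = 3.053 min

Final: 3.053 min


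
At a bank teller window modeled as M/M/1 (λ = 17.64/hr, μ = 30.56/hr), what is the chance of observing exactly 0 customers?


ρ = 17.64/30.56 = 0.5772
P_n = (1−ρ)·ρ^n = (1 − 0.5772)·0.5772^0 = 0.4228·1.000000 = 0.422775

Final: 0.422775


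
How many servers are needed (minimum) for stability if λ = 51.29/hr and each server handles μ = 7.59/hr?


Stability requires cμ > λ ⇔ c > λ/μ.
λ/μ = 51.29/7.59 = 6.7576
Minimum integer c = ⌊6.7576⌋ + 1 = 7
Check: 7·7.59 = 53.13 > 51.29, while 6·7.59 = 45.54 ≤ 51.29

Final: 7 servers


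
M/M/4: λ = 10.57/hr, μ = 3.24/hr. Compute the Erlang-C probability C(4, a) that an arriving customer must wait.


a = λ/μ = 3.2623; ρ = a/4 = 0.8156
P₀ = 0.024412 (from M/M/c formula)
C(c,a) = [a^c/(c!(1−ρ))]·P₀ = [113.27131/(24·0.1844)]·0.024412
= 25.59268·0.024412 = 0.624771

Final: 0.624771


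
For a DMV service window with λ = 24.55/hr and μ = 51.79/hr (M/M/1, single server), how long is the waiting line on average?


ρ = 24.55/51.79 = 0.4740
Lq = ρ²/(1−ρ) = 0.2247/0.5260 = 0.4272

Final: 0.4272


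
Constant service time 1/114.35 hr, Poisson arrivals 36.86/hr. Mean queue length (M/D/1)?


ρ = 36.86/114.35 = 0.3223
M/D/1: Lq = ρ²/(2(1−ρ)) = 0.1039/(2·0.6777) = 0.07667

Final: 0.07667


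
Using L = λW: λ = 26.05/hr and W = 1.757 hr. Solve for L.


L = λW = 26.05·1.757 = 45.7698

Final: 45.7698


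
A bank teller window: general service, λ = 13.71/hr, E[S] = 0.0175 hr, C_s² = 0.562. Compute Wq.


ρ = λ·E[S] = 13.71·0.0175 = 0.2399
E[S²] = E[S]²(1+C_s²) = 0.0175²·(1+0.562) = 0.0004784
Wq = λ·E[S²]/(2(1−ρ)) = 13.71·0.0004784/(2·0.7601) = 0.004314 hr

Final: 0.004314 hr


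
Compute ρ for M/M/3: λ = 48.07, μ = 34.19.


ρ = λ/(cμ) = 48.07/(3·34.19) = 48.07/102.57 = 0.4687

Final: 0.4687


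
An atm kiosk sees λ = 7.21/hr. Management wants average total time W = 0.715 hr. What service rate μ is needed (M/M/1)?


W = 1/(μ−λ) ⇒ μ − λ = 1/W = 1/0.715 = 1.3986
μ = λ + 1/W = 7.21 + 1.3986 = 8.6086 per hr

Final: 8.6086 /hr


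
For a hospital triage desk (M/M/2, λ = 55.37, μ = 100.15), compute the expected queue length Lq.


a = λ/μ = 0.5529; ρ = a/2 = 0.2764
P₀ = 0.566864
Lq = P₀·a^c·ρ / (c!·(1−ρ)²) = 0.566864·0.30567·0.2764/(2·0.52355)
= 0.04574

Final: 0.04574


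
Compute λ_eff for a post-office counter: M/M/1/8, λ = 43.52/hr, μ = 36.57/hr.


ρ = 1.1900; P_K = (1−ρ)ρ^8/(1−ρ^9) = 0.201865
λ_eff = λ(1 − P_K) = 43.52·(1 − 0.201865) = 43.52·0.798135 = 34.7348 /hr

Final: 34.7348 /hr


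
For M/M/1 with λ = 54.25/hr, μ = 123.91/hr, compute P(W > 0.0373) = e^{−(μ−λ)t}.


W ~ Exponential(μ−λ) for M/M/1.
μ − λ = 123.91 − 54.25 = 69.6600
P(W > t) = e^{−(μ−λ)t} = e^{−2.5983} = 0.074399

Final: 0.074399


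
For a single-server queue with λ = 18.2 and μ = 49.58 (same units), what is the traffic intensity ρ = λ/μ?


ρ = λ/μ = 18.2/49.58 = 0.3671

Final: 0.3671


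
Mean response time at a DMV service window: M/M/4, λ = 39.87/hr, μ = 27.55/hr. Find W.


a = 1.4472; ρ = 0.3618; P₀ = 0.233324
Lq = P₀·a^c·ρ/(c!(1−ρ)²) = 0.03788
Wq = Lq/λ = 0.03788/39.87 = 0.0009501 hr
W = Wq + 1/μ = 0.0009501 + 0.03630 = 0.03725 hr

Final: 0.03725 hr


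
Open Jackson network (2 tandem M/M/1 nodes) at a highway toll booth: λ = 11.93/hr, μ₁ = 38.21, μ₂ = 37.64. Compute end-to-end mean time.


Each node sees arrival rate λ = 11.93/hr (tandem ⇒ throughput preserved).
W₁ = 1/(μ₁−λ) = 1/(38.21−11.93) = 0.03805 hr
W₂ = 1/(μ₂−λ) = 1/(37.64−11.93) = 0.03890 hr
W_total = W₁ + W₂ = 0.03805 + 0.03890 = 0.07695 hr

Final: 0.07695 hr


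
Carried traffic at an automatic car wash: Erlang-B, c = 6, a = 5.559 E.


B(6,5.559) = 0.233336 (Erlang-B)
Carried load = a(1 − B) = 5.559·(1 − 0.233336) = 5.559·0.766664 = 4.2619 E

Final: 4.2619 Erlangs


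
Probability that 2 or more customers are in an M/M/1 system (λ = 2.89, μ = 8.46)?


ρ = 2.89/8.46 = 0.3416
P(N ≥ n) = ρ^n = 0.3416^2 = 0.116696

Final: 0.116696


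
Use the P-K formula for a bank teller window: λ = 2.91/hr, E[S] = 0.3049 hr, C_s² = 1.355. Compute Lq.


ρ = λ·E[S] = 2.91·0.3049 = 0.8873
Lq = ρ²(1+C_s²)/(2(1−ρ)) = 0.7872·(1+1.355)/(2·0.1127)
= 0.7872·2.3550/0.2255 = 8.22205

Final: 8.22205


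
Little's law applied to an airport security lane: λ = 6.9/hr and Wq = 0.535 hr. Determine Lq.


Lq = λWq = 6.9·0.535 = 3.6915

Final: 3.6915


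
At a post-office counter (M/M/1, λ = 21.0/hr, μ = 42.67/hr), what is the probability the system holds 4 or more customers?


ρ = 21.0/42.67 = 0.4921
P(N ≥ n) = ρ^n = 0.4921^4 = 0.058666

Final: 0.058666
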